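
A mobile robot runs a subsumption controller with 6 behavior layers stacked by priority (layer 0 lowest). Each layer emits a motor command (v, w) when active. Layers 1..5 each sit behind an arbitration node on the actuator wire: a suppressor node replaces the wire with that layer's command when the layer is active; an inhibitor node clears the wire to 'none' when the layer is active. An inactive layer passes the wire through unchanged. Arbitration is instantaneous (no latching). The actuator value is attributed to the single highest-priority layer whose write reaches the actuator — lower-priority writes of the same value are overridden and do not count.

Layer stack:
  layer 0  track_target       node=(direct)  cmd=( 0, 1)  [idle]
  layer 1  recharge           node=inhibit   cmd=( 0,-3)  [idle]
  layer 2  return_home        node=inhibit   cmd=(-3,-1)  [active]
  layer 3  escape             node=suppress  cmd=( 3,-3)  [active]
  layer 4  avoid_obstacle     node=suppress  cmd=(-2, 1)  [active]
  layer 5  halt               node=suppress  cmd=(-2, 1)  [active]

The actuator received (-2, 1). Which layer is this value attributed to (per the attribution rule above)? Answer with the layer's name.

layer 0 (track_target) idle — none
layer 1 (recharge) idle — unchanged: none
layer 2 (return_home) active — inhibits: none
layer 3 (escape) active — suppresses: (3, -3)
layer 4 (avoid_obstacle) active — suppresses: (-2, 1)
layer 5 (halt) active — suppresses: (-2, 1)
→ actuator (-2, 1)
last writer: layer 5 = halt

halt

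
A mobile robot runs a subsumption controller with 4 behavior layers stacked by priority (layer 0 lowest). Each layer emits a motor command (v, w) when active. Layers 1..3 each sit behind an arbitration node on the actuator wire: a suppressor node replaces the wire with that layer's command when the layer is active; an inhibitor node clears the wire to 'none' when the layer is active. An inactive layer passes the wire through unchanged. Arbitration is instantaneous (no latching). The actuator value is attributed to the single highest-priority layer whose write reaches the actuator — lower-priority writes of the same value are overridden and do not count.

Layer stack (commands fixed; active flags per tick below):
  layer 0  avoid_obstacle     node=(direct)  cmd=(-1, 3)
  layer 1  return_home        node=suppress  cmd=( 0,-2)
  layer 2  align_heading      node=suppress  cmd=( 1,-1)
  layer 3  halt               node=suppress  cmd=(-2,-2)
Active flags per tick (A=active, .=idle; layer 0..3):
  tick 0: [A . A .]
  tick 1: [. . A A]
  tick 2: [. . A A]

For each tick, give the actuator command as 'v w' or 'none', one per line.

1 -1
-2 -2
-2 -2

tick 0:
  [0] avoid_obstacle on; wire := (-1, 3)
  [1] return_home off; pass (-1, 3)
  [2] align_heading on (suppress); wire := (1, -1)
  [3] halt off; pass (1, -1)
  output (1, -1)
tick 1:
  [0] avoid_obstacle off; wire := none
  [1] return_home off; pass none
  [2] align_heading on (suppress); wire := (1, -1)
  [3] halt on (suppress); wire := (-2, -2)
  output (-2, -2)
tick 2:
  [0] avoid_obstacle off; wire := none
  [1] return_home off; pass none
  [2] align_heading on (suppress); wire := (1, -1)
  [3] halt on (suppress); wire := (-2, -2)
  output (-2, -2)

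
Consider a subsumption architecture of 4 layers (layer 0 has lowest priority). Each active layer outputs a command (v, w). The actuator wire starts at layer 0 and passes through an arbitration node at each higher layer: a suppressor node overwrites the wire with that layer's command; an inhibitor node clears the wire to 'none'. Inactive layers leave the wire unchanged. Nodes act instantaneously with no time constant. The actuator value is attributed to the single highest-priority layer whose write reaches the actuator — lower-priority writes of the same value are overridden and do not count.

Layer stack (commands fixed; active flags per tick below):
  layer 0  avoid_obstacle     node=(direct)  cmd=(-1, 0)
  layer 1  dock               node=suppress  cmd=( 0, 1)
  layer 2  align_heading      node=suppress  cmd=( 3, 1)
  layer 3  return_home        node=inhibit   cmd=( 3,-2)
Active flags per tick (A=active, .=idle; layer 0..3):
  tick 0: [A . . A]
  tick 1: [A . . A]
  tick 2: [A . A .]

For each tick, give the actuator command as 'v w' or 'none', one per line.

tick 0:
  L0 avoid_obstacle: active, feeds wire = (-1, 0)
  L1 dock: idle → wire stays (-1, 0)
  L2 align_heading: idle → wire stays (-1, 0)
  L3 return_home: active, inhibitor → wire = none
  actuator = none
tick 1:
  L0 avoid_obstacle: active, feeds wire = (-1, 0)
  L1 dock: idle → wire stays (-1, 0)
  L2 align_heading: idle → wire stays (-1, 0)
  L3 return_home: active, inhibitor → wire = none
  actuator = none
tick 2:
  L0 avoid_obstacle: active, feeds wire = (-1, 0)
  L1 dock: idle → wire stays (-1, 0)
  L2 align_heading: active, suppressor → wire = (3, 1)
  L3 return_home: idle → wire stays (3, 1)
  actuator = (3, 1)

none
none
3 1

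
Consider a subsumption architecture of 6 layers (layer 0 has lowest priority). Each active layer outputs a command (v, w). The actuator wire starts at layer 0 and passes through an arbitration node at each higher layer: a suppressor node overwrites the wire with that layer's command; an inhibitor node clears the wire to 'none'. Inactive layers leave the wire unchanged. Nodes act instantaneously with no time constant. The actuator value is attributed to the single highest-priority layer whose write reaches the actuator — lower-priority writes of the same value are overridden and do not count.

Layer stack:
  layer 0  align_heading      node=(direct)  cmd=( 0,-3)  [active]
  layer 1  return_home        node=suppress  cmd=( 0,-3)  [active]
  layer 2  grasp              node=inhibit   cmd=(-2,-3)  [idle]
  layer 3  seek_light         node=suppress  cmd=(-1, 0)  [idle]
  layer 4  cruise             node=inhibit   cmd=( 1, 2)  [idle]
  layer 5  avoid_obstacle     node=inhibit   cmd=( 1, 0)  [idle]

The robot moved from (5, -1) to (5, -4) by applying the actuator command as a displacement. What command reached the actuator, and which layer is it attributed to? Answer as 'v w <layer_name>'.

0 -3 return_home

displacement = (5, -4) − (5, -1) = (0, -3)
L0 align_heading: active, feeds wire = (0, -3)
L1 return_home: active, suppressor → wire = (0, -3)
L2 grasp: idle → wire stays (0, -3)
L3 seek_light: idle → wire stays (0, -3)
L4 cruise: idle → wire stays (0, -3)
L5 avoid_obstacle: idle → wire stays (0, -3)
actuator = (0, -3) — from layer 1 (return_home)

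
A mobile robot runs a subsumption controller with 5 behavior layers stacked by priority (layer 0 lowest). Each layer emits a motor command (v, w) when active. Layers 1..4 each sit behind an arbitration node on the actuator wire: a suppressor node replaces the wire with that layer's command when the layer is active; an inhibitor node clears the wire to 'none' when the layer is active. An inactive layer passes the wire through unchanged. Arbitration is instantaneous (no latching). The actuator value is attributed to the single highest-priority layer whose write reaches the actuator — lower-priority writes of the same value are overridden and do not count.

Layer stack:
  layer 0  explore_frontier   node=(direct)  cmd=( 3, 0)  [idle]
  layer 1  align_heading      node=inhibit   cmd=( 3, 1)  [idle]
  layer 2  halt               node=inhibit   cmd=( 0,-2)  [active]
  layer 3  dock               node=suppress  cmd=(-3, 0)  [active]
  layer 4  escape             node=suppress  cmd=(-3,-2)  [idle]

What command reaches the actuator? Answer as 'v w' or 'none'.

-3 0

L0 explore_frontier: idle → wire = none
L1 align_heading: idle → wire stays none
L2 halt: active, inhibitor → wire = none
L3 dock: active, suppressor → wire = (-3, 0)
L4 escape: idle → wire stays (-3, 0)
actuator = (-3, 0)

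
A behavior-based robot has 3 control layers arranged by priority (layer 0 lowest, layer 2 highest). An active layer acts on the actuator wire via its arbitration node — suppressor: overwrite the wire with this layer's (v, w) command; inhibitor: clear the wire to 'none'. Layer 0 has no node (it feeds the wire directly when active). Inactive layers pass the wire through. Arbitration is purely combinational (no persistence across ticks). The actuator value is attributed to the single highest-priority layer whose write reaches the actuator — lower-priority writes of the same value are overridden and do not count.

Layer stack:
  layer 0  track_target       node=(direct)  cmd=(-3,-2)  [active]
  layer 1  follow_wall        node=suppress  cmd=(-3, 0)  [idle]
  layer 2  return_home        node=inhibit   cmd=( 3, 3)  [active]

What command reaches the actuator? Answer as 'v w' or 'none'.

none

[0] track_target on; wire := (-3, -2)
[1] follow_wall off; pass (-3, -2)
[2] return_home on (inhibit); wire := none
output none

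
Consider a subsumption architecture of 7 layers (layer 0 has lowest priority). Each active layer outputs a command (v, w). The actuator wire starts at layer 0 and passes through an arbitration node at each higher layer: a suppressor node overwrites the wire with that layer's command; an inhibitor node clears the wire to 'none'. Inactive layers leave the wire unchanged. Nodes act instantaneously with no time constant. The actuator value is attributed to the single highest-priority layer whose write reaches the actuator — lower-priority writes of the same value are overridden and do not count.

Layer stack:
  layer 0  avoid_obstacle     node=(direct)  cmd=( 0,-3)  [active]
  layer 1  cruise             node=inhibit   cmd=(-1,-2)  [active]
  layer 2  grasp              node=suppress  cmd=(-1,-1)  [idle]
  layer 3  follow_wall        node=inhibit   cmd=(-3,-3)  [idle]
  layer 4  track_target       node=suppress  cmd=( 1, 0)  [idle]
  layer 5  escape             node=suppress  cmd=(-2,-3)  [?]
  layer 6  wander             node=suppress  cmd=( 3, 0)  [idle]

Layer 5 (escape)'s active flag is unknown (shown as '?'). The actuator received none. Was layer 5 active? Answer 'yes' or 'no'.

If layer 5 is active=yes:
  actuator would be (-2, -3)
If layer 5 is active=no:
  actuator would be none
Observed none, so layer 5 was idle.

no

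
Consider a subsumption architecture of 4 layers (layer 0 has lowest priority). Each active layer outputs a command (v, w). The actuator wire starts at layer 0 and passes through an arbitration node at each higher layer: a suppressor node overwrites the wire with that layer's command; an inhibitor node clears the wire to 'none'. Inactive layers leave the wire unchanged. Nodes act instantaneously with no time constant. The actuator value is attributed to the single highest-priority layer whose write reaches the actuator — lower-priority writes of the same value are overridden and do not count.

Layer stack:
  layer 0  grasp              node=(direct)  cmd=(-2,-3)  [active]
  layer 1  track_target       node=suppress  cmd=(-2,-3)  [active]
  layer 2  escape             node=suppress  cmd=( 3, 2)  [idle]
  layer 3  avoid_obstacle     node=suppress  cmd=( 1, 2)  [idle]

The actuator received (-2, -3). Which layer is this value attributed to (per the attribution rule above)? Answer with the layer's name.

[0] grasp on; wire := (-2, -3)
[1] track_target on (suppress); wire := (-2, -3)
[2] escape off; pass (-2, -3)
[3] avoid_obstacle off; pass (-2, -3)
output (-2, -3)
last writer: layer 1 = track_target

track_target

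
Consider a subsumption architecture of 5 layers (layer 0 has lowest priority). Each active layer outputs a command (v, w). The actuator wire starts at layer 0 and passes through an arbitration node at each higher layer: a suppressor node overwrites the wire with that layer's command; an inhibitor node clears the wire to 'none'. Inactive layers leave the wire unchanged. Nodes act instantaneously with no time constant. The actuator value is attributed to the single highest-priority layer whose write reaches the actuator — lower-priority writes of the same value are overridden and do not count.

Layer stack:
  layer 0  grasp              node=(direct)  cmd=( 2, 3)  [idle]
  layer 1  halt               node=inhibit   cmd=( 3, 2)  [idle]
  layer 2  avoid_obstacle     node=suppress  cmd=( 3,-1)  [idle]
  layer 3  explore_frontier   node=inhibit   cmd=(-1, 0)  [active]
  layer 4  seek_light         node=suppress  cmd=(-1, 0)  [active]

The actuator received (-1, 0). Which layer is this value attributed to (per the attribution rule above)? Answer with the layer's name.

seek_light

layer 0 (grasp) idle — none
layer 1 (halt) idle — unchanged: none
layer 2 (avoid_obstacle) idle — unchanged: none
layer 3 (explore_frontier) active — inhibits: none
layer 4 (seek_light) active — suppresses: (-1, 0)
→ actuator (-1, 0)
last writer: layer 4 = seek_light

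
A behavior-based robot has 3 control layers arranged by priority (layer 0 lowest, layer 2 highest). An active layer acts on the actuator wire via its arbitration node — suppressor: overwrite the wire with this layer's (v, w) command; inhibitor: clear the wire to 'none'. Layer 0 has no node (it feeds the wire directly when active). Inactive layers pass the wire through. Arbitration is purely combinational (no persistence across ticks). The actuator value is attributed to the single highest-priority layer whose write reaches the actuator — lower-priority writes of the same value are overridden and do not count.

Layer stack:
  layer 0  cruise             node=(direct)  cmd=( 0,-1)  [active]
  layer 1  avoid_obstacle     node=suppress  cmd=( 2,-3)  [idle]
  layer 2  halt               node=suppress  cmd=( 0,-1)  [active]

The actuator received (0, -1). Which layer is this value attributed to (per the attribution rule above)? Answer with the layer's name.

layer 0 (cruise) active — direct: (0, -1)
layer 1 (avoid_obstacle) idle — unchanged: (0, -1)
layer 2 (halt) active — suppresses: (0, -1)
→ actuator (0, -1)
last writer: layer 2 = halt

halt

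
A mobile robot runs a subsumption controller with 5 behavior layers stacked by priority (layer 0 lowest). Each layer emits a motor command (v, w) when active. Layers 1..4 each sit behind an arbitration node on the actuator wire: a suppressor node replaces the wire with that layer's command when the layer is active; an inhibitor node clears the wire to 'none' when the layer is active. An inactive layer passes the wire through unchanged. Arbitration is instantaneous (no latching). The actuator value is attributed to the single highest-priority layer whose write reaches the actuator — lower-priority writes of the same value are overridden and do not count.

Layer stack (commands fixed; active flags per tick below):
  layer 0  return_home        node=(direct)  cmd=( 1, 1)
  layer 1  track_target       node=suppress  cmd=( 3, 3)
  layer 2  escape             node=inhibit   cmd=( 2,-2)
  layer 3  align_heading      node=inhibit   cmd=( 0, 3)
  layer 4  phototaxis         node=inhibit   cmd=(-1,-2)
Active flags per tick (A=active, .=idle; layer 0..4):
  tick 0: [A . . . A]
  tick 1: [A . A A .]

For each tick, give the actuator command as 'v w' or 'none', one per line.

none
none

tick 0:
  L0 return_home: active, feeds wire = (1, 1)
  L1 track_target: idle → wire stays (1, 1)
  L2 escape: idle → wire stays (1, 1)
  L3 align_heading: idle → wire stays (1, 1)
  L4 phototaxis: active, inhibitor → wire = none
  actuator = none
tick 1:
  L0 return_home: active, feeds wire = (1, 1)
  L1 track_target: idle → wire stays (1, 1)
  L2 escape: active, inhibitor → wire = none
  L3 align_heading: active, inhibitor → wire = none
  L4 phototaxis: idle → wire stays none
  actuator = none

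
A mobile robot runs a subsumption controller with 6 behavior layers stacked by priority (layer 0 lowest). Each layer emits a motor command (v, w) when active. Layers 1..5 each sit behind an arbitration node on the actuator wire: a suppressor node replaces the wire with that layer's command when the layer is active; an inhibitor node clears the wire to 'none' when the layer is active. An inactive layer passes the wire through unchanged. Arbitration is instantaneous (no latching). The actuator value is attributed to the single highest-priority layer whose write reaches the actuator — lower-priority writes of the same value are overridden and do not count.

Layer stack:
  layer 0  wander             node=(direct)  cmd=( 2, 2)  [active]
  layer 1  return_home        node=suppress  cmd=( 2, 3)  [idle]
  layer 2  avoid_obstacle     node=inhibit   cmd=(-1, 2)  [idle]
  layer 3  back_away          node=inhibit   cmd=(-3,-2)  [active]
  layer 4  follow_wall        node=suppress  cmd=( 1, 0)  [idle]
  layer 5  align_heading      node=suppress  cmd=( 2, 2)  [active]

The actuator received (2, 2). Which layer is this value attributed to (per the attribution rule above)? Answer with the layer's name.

align_heading

L0 wander: active, feeds wire = (2, 2)
L1 return_home: idle → wire stays (2, 2)
L2 avoid_obstacle: idle → wire stays (2, 2)
L3 back_away: active, inhibitor → wire = none
L4 follow_wall: idle → wire stays none
L5 align_heading: active, suppressor → wire = (2, 2)
actuator = (2, 2)
last writer: layer 5 = align_heading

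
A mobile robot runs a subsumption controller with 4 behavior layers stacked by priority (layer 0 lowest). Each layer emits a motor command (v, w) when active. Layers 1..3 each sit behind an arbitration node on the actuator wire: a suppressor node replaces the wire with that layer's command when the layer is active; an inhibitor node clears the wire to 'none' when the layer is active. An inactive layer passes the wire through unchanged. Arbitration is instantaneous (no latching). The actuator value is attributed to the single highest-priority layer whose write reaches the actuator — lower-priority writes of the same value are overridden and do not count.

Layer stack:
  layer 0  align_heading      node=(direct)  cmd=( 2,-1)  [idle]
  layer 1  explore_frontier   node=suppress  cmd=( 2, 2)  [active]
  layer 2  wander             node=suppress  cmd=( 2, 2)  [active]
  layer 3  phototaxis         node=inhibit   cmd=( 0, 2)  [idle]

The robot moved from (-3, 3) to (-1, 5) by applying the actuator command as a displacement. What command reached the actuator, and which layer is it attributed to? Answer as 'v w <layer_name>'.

displacement = (-1, 5) − (-3, 3) = (2, 2)
layer 0 (align_heading) idle — none
layer 1 (explore_frontier) active — suppresses: (2, 2)
layer 2 (wander) active — suppresses: (2, 2)
layer 3 (phototaxis) idle — unchanged: (2, 2)
→ actuator (2, 2) — from layer 2 (wander)

2 2 wander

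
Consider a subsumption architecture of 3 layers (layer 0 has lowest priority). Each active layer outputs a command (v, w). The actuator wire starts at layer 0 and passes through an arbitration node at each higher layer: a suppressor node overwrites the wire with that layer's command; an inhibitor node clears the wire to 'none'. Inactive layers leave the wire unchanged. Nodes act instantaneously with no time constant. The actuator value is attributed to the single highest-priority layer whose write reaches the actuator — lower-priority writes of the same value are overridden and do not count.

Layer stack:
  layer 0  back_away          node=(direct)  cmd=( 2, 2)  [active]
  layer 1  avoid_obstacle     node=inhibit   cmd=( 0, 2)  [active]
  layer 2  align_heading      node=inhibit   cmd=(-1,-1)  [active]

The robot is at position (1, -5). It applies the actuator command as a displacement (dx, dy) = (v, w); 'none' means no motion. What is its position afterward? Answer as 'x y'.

layer 0 (back_away) active — direct: (2, 2)
layer 1 (avoid_obstacle) active — inhibits: none
layer 2 (align_heading) active — inhibits: none
→ actuator none
position: (1, -5) + none = (1, -5)

1 -5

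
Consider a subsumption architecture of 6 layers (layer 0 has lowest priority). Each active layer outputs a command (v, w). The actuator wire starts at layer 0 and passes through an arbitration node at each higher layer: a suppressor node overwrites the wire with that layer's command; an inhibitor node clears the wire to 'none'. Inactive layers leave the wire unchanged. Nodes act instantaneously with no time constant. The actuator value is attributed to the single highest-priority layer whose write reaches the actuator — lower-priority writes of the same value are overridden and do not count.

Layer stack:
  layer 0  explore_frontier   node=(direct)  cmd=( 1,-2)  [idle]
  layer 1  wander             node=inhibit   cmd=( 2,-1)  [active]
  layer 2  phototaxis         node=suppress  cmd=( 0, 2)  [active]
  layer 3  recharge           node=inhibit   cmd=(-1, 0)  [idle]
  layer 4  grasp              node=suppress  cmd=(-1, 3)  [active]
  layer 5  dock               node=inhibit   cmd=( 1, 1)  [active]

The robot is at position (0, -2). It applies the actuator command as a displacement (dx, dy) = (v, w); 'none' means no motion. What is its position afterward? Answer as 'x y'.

[0] explore_frontier off; wire := none
[1] wander on (inhibit); wire := none
[2] phototaxis on (suppress); wire := (0, 2)
[3] recharge off; pass (0, 2)
[4] grasp on (suppress); wire := (-1, 3)
[5] dock on (inhibit); wire := none
output none
position: (0, -2) + none = (0, -2)

0 -2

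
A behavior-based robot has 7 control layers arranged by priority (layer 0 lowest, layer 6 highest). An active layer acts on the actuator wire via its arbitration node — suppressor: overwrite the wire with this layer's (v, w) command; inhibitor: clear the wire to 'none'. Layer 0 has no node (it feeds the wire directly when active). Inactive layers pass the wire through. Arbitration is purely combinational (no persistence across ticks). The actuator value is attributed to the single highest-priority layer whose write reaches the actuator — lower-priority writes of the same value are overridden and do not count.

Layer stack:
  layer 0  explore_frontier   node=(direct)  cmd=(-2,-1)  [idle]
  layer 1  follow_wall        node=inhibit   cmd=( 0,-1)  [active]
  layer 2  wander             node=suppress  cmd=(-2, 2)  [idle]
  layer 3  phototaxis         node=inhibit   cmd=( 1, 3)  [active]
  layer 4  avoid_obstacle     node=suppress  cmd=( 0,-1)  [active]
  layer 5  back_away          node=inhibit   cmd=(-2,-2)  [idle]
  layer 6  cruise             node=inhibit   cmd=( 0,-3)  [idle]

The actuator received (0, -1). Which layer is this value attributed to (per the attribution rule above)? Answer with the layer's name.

layer 0 (explore_frontier) idle — none
layer 1 (follow_wall) active — inhibits: none
layer 2 (wander) idle — unchanged: none
layer 3 (phototaxis) active — inhibits: none
layer 4 (avoid_obstacle) active — suppresses: (0, -1)
layer 5 (back_away) idle — unchanged: (0, -1)
layer 6 (cruise) idle — unchanged: (0, -1)
→ actuator (0, -1)
last writer: layer 4 = avoid_obstacle

avoid_obstacle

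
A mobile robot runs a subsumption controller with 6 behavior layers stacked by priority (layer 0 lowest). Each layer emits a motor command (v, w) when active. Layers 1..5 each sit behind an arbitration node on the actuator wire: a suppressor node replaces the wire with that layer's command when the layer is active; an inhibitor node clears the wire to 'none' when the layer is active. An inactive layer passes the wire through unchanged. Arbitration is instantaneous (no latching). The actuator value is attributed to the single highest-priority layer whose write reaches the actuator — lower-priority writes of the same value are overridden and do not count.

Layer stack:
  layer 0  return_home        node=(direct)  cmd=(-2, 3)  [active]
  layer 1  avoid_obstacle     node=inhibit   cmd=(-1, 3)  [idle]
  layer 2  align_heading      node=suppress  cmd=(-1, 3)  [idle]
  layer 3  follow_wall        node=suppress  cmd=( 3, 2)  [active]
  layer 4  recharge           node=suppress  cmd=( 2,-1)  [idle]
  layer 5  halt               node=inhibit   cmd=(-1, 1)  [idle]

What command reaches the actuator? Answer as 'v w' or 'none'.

3 2

L0 return_home: active, feeds wire = (-2, 3)
L1 avoid_obstacle: idle → wire stays (-2, 3)
L2 align_heading: idle → wire stays (-2, 3)
L3 follow_wall: active, suppressor → wire = (3, 2)
L4 recharge: idle → wire stays (3, 2)
L5 halt: idle → wire stays (3, 2)
actuator = (3, 2)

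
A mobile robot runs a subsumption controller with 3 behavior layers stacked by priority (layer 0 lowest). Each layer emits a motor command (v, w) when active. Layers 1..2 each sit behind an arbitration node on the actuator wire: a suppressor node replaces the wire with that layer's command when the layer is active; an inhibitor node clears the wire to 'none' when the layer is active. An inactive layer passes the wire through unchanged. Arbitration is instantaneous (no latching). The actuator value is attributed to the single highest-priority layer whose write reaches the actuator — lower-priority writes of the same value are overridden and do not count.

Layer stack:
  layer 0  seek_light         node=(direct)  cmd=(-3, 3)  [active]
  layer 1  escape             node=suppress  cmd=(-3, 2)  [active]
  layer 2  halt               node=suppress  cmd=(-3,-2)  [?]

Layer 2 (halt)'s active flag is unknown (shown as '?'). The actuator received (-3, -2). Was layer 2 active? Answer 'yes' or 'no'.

If layer 2 is active=yes:
  actuator would be (-3, -2)
If layer 2 is active=no:
  actuator would be (-3, 2)
Observed (-3, -2), so layer 2 was active.

yes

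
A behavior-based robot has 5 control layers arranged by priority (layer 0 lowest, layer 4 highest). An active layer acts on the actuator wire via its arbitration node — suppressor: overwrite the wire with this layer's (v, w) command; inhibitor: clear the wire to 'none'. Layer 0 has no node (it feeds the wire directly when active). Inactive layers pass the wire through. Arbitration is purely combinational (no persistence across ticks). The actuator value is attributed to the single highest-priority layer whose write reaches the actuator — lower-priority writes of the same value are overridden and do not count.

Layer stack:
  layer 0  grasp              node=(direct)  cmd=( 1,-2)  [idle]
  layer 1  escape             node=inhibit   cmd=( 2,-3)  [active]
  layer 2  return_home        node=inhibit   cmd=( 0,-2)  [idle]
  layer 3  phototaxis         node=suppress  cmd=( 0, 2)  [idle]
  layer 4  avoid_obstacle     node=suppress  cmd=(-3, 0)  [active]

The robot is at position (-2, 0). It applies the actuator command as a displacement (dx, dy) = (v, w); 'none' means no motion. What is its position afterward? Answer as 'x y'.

layer 0 (grasp) idle — none
layer 1 (escape) active — inhibits: none
layer 2 (return_home) idle — unchanged: none
layer 3 (phototaxis) idle — unchanged: none
layer 4 (avoid_obstacle) active — suppresses: (-3, 0)
→ actuator (-3, 0)
position: (-2, 0) + (-3, 0) = (-5, 0)

-5 0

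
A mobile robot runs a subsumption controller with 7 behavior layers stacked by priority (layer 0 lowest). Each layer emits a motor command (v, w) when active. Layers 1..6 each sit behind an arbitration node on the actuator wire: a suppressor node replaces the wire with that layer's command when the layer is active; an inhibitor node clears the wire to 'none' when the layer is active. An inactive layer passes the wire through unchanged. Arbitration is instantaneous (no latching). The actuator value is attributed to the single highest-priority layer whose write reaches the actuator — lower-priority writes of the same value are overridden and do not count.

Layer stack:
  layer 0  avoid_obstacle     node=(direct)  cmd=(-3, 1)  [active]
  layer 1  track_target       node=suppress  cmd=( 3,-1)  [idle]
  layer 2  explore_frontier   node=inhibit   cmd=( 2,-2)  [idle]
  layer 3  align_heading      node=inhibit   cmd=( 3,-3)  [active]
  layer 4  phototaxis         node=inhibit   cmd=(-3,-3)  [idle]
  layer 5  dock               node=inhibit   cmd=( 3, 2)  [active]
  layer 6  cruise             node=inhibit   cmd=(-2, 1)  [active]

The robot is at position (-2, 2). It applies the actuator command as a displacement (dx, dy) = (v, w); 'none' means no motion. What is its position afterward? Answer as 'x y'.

[0] avoid_obstacle on; wire := (-3, 1)
[1] track_target off; pass (-3, 1)
[2] explore_frontier off; pass (-3, 1)
[3] align_heading on (inhibit); wire := none
[4] phototaxis off; pass none
[5] dock on (inhibit); wire := none
[6] cruise on (inhibit); wire := none
output none
position: (-2, 2) + none = (-2, 2)

-2 2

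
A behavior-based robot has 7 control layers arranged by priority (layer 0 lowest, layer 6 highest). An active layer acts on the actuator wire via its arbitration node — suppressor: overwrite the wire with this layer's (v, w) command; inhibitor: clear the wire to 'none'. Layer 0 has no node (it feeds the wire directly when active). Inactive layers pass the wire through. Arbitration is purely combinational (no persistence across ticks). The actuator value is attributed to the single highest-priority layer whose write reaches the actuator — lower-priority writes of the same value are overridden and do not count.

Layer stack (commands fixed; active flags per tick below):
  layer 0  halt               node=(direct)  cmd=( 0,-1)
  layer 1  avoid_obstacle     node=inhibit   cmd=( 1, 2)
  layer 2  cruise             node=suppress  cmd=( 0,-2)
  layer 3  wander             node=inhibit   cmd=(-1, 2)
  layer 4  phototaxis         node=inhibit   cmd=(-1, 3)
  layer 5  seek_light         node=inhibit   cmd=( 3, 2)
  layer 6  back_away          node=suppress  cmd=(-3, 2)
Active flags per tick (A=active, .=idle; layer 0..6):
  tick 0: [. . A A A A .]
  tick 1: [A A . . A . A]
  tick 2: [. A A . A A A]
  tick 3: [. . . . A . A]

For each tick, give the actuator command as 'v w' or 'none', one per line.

tick 0:
  L0 halt: idle → wire = none
  L1 avoid_obstacle: idle → wire stays none
  L2 cruise: active, suppressor → wire = (0, -2)
  L3 wander: active, inhibitor → wire = none
  L4 phototaxis: active, inhibitor → wire = none
  L5 seek_light: active, inhibitor → wire = none
  L6 back_away: idle → wire stays none
  actuator = none
tick 1:
  L0 halt: active, feeds wire = (0, -1)
  L1 avoid_obstacle: active, inhibitor → wire = none
  L2 cruise: idle → wire stays none
  L3 wander: idle → wire stays none
  L4 phototaxis: active, inhibitor → wire = none
  L5 seek_light: idle → wire stays none
  L6 back_away: active, suppressor → wire = (-3, 2)
  actuator = (-3, 2)
tick 2:
  L0 halt: idle → wire = none
  L1 avoid_obstacle: active, inhibitor → wire = none
  L2 cruise: active, suppressor → wire = (0, -2)
  L3 wander: idle → wire stays (0, -2)
  L4 phototaxis: active, inhibitor → wire = none
  L5 seek_light: active, inhibitor → wire = none
  L6 back_away: active, suppressor → wire = (-3, 2)
  actuator = (-3, 2)
tick 3:
  L0 halt: idle → wire = none
  L1 avoid_obstacle: idle → wire stays none
  L2 cruise: idle → wire stays none
  L3 wander: idle → wire stays none
  L4 phototaxis: active, inhibitor → wire = none
  L5 seek_light: idle → wire stays none
  L6 back_away: active, suppressor → wire = (-3, 2)
  actuator = (-3, 2)

none
-3 2
-3 2
-3 2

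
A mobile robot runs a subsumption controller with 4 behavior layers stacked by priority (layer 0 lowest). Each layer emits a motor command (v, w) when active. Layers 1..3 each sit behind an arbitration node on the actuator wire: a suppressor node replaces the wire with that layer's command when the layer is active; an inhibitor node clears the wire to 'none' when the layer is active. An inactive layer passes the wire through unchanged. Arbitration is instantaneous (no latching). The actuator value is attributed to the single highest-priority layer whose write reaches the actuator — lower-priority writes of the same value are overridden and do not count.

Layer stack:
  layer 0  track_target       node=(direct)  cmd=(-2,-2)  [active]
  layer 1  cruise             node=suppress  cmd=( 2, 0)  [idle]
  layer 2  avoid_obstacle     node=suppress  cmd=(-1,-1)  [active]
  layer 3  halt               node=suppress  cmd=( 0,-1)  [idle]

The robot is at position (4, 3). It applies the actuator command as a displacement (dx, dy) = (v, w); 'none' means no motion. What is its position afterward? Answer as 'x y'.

3 2

[0] track_target on; wire := (-2, -2)
[1] cruise off; pass (-2, -2)
[2] avoid_obstacle on (suppress); wire := (-1, -1)
[3] halt off; pass (-1, -1)
output (-1, -1)
position: (4, 3) + (-1, -1) = (3, 2)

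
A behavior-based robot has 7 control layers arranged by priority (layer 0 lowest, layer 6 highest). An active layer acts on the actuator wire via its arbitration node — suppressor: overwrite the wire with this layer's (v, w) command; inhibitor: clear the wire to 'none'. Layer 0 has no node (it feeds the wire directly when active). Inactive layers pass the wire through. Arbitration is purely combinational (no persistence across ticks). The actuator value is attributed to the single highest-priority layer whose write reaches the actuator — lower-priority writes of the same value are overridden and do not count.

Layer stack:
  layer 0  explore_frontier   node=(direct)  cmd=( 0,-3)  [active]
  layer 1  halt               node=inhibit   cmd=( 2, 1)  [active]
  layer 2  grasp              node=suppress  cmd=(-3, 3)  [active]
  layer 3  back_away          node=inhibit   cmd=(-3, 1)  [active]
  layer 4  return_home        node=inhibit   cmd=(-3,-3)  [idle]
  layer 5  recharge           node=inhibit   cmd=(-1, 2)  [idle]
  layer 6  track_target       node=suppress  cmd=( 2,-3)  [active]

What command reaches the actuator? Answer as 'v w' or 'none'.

[0] explore_frontier on; wire := (0, -3)
[1] halt on (inhibit); wire := none
[2] grasp on (suppress); wire := (-3, 3)
[3] back_away on (inhibit); wire := none
[4] return_home off; pass none
[5] recharge off; pass none
[6] track_target on (suppress); wire := (2, -3)
output (2, -3)

2 -3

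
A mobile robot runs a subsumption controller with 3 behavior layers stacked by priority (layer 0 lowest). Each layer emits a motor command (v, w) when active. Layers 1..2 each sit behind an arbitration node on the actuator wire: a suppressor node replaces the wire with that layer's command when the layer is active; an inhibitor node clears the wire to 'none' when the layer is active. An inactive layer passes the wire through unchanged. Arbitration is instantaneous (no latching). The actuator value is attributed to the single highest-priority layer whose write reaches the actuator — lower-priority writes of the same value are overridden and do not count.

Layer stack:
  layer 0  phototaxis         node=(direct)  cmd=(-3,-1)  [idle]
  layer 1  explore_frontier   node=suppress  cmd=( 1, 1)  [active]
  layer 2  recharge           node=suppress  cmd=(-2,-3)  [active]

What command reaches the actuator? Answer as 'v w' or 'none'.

-2 -3

L0 phototaxis: idle → wire = none
L1 explore_frontier: active, suppressor → wire = (1, 1)
L2 recharge: active, suppressor → wire = (-2, -3)
actuator = (-2, -3)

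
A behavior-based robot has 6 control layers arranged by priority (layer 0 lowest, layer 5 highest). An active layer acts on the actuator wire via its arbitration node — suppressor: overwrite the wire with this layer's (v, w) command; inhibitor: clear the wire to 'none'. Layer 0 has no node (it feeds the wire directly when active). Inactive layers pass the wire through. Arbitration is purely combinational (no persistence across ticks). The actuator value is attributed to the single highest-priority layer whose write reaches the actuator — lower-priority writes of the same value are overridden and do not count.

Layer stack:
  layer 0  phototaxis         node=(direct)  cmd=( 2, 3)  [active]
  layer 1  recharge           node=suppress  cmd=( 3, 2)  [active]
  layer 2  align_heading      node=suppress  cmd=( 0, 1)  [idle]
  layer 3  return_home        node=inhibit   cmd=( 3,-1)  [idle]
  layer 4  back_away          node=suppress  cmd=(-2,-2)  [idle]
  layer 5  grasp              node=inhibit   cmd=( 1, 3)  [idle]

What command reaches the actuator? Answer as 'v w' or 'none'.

3 2

[0] phototaxis on; wire := (2, 3)
[1] recharge on (suppress); wire := (3, 2)
[2] align_heading off; pass (3, 2)
[3] return_home off; pass (3, 2)
[4] back_away off; pass (3, 2)
[5] grasp off; pass (3, 2)
output (3, 2)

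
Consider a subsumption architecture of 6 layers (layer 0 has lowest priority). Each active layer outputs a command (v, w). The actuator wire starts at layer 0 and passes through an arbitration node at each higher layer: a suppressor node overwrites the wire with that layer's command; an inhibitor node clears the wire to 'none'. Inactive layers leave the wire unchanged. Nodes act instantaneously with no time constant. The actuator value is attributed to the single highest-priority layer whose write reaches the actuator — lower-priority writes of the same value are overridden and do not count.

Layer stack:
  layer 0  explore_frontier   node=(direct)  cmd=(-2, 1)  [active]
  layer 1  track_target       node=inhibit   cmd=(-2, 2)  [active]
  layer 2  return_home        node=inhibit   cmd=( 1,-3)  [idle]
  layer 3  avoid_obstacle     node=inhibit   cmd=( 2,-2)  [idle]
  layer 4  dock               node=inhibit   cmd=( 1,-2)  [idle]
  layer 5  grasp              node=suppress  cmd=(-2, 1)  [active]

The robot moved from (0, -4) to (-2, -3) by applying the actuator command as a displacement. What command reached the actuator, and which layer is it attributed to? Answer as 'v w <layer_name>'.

displacement = (-2, -3) − (0, -4) = (-2, 1)
L0 explore_frontier: active, feeds wire = (-2, 1)
L1 track_target: active, inhibitor → wire = none
L2 return_home: idle → wire stays none
L3 avoid_obstacle: idle → wire stays none
L4 dock: idle → wire stays none
L5 grasp: active, suppressor → wire = (-2, 1)
actuator = (-2, 1) — from layer 5 (grasp)

-2 1 grasp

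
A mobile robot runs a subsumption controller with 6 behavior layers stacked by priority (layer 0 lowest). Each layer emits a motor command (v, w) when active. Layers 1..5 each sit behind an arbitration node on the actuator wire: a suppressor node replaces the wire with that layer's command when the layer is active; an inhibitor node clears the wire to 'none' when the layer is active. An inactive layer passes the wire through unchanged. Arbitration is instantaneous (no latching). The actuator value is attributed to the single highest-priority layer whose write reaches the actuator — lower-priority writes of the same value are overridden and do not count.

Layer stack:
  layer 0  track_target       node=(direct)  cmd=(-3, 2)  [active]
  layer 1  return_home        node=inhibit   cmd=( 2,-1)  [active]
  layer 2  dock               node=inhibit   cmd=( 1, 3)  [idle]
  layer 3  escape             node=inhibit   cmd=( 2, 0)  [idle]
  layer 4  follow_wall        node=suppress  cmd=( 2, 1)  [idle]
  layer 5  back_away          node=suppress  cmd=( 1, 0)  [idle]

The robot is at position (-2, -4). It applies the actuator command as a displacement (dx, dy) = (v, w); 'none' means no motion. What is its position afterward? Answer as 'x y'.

-2 -4

layer 0 (track_target) active — direct: (-3, 2)
layer 1 (return_home) active — inhibits: none
layer 2 (dock) idle — unchanged: none
layer 3 (escape) idle — unchanged: none
layer 4 (follow_wall) idle — unchanged: none
layer 5 (back_away) idle — unchanged: none
→ actuator none
position: (-2, -4) + none = (-2, -4)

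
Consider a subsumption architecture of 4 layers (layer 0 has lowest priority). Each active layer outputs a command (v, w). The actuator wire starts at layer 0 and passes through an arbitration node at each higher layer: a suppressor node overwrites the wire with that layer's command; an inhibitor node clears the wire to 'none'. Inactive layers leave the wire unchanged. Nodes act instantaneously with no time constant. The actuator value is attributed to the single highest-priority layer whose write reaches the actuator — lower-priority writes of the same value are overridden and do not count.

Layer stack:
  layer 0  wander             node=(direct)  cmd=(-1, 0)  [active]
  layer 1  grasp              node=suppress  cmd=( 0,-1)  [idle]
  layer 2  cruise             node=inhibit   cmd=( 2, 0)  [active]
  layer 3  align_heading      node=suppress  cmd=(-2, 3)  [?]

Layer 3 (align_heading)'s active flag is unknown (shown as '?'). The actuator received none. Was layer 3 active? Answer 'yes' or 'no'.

If layer 3 is active=yes:
  actuator would be (-2, 3)
If layer 3 is active=no:
  actuator would be none
Observed none, so layer 3 was idle.

no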